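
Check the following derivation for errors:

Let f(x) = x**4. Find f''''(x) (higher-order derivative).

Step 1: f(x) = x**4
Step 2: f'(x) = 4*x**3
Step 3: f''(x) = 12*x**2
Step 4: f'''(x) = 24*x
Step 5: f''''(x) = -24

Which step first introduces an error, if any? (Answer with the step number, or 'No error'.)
Step 5

Step 5 is incorrect due to a sign flip.
The step shows: -24
The correct value should be: 24

Explanation: The sign of the whole expression was flipped: the term 24 was incorrectly written as -24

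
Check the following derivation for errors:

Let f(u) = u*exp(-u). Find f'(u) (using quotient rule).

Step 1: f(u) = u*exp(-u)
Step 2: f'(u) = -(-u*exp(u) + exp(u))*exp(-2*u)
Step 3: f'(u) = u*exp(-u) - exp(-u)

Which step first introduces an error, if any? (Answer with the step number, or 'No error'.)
Step 2

Step 2 is incorrect due to a sign flip.
The step shows: -(-u*exp(u) + exp(u))*exp(-2*u)
The correct value should be: (-u*exp(u) + exp(u))*exp(-2*u)

Explanation: The sign of the whole expression was flipped: the term (-u*exp(u) + exp(u))*exp(-2*u) was incorrectly written as -(-u*exp(u) + exp(u))*exp(-2*u)
The later steps are derived from this incorrect expression, so the error originates in Step 2.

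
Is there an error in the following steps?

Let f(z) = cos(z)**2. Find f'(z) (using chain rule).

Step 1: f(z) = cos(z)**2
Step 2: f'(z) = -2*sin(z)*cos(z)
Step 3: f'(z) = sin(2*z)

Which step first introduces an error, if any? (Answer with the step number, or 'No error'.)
Step 3

Step 3 is incorrect due to a sign flip.
The step shows: sin(2*z)
The correct value should be: -sin(2*z)

Explanation: The sign of the whole expression was flipped: the term -sin(2*z) was incorrectly written as sin(2*z)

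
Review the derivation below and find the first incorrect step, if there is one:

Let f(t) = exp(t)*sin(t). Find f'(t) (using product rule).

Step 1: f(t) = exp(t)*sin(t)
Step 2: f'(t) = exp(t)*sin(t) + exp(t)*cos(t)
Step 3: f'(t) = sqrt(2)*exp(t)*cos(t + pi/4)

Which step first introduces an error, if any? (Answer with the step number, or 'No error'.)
Step 3

Step 3 is incorrect due to a wrong trig function.
The step shows: sqrt(2)*exp(t)*cos(t + pi/4)
The correct value should be: sqrt(2)*exp(t)*sin(t + pi/4)

Explanation: sin(t + pi/4) was incorrectly written as cos(t + pi/4): the term sqrt(2)*exp(t)*sin(t + pi/4) was incorrectly written as sqrt(2)*exp(t)*cos(t + pi/4)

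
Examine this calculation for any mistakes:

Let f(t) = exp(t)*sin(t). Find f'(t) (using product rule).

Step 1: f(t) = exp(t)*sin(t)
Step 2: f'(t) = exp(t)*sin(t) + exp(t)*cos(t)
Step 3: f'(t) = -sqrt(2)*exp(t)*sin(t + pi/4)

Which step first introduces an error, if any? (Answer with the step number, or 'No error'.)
Step 3

Step 3 is incorrect due to a sign flip.
The step shows: -sqrt(2)*exp(t)*sin(t + pi/4)
The correct value should be: sqrt(2)*exp(t)*sin(t + pi/4)

Explanation: The sign of the whole expression was flipped: the term sqrt(2)*exp(t)*sin(t + pi/4) was incorrectly written as -sqrt(2)*exp(t)*sin(t + pi/4)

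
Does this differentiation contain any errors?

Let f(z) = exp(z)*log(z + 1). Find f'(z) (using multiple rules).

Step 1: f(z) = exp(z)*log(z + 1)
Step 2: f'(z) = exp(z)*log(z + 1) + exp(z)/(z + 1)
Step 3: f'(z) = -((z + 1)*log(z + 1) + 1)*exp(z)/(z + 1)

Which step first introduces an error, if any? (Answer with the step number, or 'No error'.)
Step 3

Step 3 is incorrect due to a sign flip.
The step shows: -((z + 1)*log(z + 1) + 1)*exp(z)/(z + 1)
The correct value should be: ((z + 1)*log(z + 1) + 1)*exp(z)/(z + 1)

Explanation: The sign of the whole expression was flipped: the term ((z + 1)*log(z + 1) + 1)*exp(z)/(z + 1) was incorrectly written as -((z + 1)*log(z + 1) + 1)*exp(z)/(z + 1)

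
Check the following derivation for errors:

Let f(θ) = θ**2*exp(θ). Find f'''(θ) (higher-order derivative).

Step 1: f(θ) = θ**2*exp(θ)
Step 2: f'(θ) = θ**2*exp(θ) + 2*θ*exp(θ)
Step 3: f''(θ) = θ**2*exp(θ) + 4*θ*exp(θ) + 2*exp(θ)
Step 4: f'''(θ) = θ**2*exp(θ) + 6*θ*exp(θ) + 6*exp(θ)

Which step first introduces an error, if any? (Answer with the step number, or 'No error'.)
No error

All steps in this derivation are correct.
The final answer f'''(θ) = θ**2*exp(θ) + 6*θ*exp(θ) + 6*exp(θ) is valid.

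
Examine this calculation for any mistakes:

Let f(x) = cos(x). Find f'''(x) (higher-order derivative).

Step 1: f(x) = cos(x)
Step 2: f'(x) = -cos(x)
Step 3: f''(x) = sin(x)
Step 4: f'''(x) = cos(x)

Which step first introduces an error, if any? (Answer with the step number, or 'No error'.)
Step 2

Step 2 is incorrect due to a wrong trig function.
The step shows: -cos(x)
The correct value should be: -sin(x)

Explanation: sin(x) was incorrectly written as cos(x): the term -sin(x) was incorrectly written as -cos(x)
The later steps are derived from this incorrect expression, so the error originates in Step 2.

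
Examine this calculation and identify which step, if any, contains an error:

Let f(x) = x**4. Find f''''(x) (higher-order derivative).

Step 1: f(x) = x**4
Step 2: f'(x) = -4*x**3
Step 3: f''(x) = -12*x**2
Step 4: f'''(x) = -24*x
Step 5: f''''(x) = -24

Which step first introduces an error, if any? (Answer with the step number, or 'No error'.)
Step 2

Step 2 is incorrect due to a sign flip.
The step shows: -4*x**3
The correct value should be: 4*x**3

Explanation: The sign of the whole expression was flipped: the term 4*x**3 was incorrectly written as -4*x**3
The later steps are derived from this incorrect expression, so the error originates in Step 2.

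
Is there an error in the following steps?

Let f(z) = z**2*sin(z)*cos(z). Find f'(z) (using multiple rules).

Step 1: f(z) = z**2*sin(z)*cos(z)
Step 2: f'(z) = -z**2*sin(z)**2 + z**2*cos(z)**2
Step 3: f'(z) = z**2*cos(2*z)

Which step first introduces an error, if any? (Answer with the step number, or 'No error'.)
Step 2

Step 2 is incorrect due to a dropped term.
The step shows: -z**2*sin(z)**2 + z**2*cos(z)**2
The correct value should be: -z**2*sin(z)**2 + z**2*cos(z)**2 + 2*z*sin(z)*cos(z)

Explanation: A term was dropped: the term 2*z*sin(z)*cos(z) was incorrectly omitted
The later steps are derived from this incorrect expression, so the error originates in Step 2.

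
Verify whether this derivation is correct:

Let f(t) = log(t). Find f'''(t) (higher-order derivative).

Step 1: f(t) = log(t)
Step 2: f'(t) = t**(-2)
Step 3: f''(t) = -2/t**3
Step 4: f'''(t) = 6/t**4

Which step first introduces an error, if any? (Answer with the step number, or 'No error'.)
Step 2

Step 2 is incorrect due to a wrong exponent.
The step shows: t**(-2)
The correct value should be: 1/t

Explanation: The exponent -1 on t was incorrectly written as -2: the term 1/t was incorrectly written as t**(-2)
The later steps are derived from this incorrect expression, so the error originates in Step 2.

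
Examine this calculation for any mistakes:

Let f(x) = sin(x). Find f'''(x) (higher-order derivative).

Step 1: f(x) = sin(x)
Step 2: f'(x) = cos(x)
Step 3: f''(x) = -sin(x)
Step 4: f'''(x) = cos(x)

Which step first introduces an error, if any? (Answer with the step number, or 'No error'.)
Step 4

Step 4 is incorrect due to a sign flip.
The step shows: cos(x)
The correct value should be: -cos(x)

Explanation: The sign of the whole expression was flipped: the term -cos(x) was incorrectly written as cos(x)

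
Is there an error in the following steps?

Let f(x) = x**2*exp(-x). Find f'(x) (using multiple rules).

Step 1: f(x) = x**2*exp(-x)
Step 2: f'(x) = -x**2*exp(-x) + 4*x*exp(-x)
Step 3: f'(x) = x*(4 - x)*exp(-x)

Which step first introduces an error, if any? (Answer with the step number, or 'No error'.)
Step 2

Step 2 is incorrect due to a wrong coefficient.
The step shows: -x**2*exp(-x) + 4*x*exp(-x)
The correct value should be: -x**2*exp(-x) + 2*x*exp(-x)

Explanation: The coefficient 2 was incorrectly written as 4: the term 2*x*exp(-x) was incorrectly written as 4*x*exp(-x)
The later steps are derived from this incorrect expression, so the error originates in Step 2.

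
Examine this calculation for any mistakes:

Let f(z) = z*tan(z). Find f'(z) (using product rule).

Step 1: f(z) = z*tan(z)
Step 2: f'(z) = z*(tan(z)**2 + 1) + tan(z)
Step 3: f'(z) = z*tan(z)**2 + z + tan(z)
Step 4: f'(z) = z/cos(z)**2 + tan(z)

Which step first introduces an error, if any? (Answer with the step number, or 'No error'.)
No error

All steps in this derivation are correct.
The final answer f'(z) = z/cos(z)**2 + tan(z) is valid.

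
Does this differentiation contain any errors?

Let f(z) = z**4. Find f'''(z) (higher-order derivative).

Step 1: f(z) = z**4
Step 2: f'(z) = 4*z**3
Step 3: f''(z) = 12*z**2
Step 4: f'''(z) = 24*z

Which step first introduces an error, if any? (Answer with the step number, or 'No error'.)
No error

All steps in this derivation are correct.
The final answer f'''(z) = 24*z is valid.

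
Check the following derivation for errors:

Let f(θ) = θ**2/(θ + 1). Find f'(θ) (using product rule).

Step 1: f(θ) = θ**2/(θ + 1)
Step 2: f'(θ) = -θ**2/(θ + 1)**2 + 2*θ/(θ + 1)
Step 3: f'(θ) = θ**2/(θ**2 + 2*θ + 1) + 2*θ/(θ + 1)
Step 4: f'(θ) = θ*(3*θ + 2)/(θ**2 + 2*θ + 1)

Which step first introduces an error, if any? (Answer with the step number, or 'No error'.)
Step 3

Step 3 is incorrect due to a sign flip.
The step shows: θ**2/(θ**2 + 2*θ + 1) + 2*θ/(θ + 1)
The correct value should be: -θ**2/(θ**2 + 2*θ + 1) + 2*θ/(θ + 1)

Explanation: The sign of one term was flipped: the term -θ**2/(θ**2 + 2*θ + 1) was incorrectly written as θ**2/(θ**2 + 2*θ + 1)
The later steps are derived from this incorrect expression, so the error originates in Step 3.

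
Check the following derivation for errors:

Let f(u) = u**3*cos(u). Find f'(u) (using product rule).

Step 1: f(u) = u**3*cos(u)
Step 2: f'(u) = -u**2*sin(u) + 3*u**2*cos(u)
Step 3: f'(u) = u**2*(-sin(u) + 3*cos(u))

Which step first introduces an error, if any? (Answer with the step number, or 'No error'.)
Step 2

Step 2 is incorrect due to a wrong exponent.
The step shows: -u**2*sin(u) + 3*u**2*cos(u)
The correct value should be: -u**3*sin(u) + 3*u**2*cos(u)

Explanation: The exponent 3 on u was incorrectly written as 2: the term -u**3*sin(u) was incorrectly written as -u**2*sin(u)
The later steps are derived from this incorrect expression, so the error originates in Step 2.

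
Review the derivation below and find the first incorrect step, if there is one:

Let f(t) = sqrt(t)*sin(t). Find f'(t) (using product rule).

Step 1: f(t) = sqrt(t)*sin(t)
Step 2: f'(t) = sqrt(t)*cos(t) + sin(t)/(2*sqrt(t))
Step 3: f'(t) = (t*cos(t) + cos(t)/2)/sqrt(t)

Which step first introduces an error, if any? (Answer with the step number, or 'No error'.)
Step 3

Step 3 is incorrect due to a wrong trig function.
The step shows: (t*cos(t) + cos(t)/2)/sqrt(t)
The correct value should be: (t*cos(t) + sin(t)/2)/sqrt(t)

Explanation: sin(t) was incorrectly written as cos(t): the term (t*cos(t) + sin(t)/2)/sqrt(t) was incorrectly written as (t*cos(t) + cos(t)/2)/sqrt(t)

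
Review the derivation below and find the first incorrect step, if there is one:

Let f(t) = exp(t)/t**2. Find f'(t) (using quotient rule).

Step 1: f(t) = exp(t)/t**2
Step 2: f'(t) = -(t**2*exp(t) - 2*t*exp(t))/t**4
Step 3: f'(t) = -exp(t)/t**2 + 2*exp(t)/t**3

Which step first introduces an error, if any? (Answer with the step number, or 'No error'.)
Step 2

Step 2 is incorrect due to a sign flip.
The step shows: -(t**2*exp(t) - 2*t*exp(t))/t**4
The correct value should be: (t**2*exp(t) - 2*t*exp(t))/t**4

Explanation: The sign of the whole expression was flipped: the term (t**2*exp(t) - 2*t*exp(t))/t**4 was incorrectly written as -(t**2*exp(t) - 2*t*exp(t))/t**4
The later steps are derived from this incorrect expression, so the error originates in Step 2.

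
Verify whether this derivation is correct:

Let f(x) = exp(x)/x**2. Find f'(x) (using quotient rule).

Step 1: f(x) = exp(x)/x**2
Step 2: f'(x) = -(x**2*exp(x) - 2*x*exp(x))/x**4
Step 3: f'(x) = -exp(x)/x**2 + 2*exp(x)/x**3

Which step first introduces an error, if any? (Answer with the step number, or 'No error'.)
Step 2

Step 2 is incorrect due to a sign flip.
The step shows: -(x**2*exp(x) - 2*x*exp(x))/x**4
The correct value should be: (x**2*exp(x) - 2*x*exp(x))/x**4

Explanation: The sign of the whole expression was flipped: the term (x**2*exp(x) - 2*x*exp(x))/x**4 was incorrectly written as -(x**2*exp(x) - 2*x*exp(x))/x**4
The later steps are derived from this incorrect expression, so the error originates in Step 2.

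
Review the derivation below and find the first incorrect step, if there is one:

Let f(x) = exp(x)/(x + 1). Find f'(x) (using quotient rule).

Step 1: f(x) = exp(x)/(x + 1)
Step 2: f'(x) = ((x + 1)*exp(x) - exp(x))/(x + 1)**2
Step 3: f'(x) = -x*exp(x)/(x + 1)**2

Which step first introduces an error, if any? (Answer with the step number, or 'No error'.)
Step 3

Step 3 is incorrect due to a sign flip.
The step shows: -x*exp(x)/(x + 1)**2
The correct value should be: x*exp(x)/(x + 1)**2

Explanation: The sign of the whole expression was flipped: the term x*exp(x)/(x + 1)**2 was incorrectly written as -x*exp(x)/(x + 1)**2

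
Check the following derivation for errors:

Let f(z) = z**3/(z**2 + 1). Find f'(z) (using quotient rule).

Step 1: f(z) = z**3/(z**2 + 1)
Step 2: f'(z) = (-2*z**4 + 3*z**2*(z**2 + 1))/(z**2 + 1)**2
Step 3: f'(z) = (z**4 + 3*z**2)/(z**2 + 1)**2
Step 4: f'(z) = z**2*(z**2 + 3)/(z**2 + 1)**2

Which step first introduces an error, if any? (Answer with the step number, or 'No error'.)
No error

All steps in this derivation are correct.
The final answer f'(z) = z**2*(z**2 + 3)/(z**2 + 1)**2 is valid.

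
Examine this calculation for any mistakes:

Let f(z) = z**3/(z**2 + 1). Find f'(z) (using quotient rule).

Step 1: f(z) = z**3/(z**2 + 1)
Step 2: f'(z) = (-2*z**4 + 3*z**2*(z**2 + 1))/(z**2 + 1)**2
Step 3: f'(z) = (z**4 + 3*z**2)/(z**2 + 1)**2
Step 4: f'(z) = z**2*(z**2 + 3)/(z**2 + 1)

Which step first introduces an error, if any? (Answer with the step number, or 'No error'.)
Step 4

Step 4 is incorrect due to a wrong exponent.
The step shows: z**2*(z**2 + 3)/(z**2 + 1)
The correct value should be: z**2*(z**2 + 3)/(z**2 + 1)**2

Explanation: The exponent -2 on z**2 + 1 was incorrectly written as -1: the term z**2*(z**2 + 3)/(z**2 + 1)**2 was incorrectly written as z**2*(z**2 + 3)/(z**2 + 1)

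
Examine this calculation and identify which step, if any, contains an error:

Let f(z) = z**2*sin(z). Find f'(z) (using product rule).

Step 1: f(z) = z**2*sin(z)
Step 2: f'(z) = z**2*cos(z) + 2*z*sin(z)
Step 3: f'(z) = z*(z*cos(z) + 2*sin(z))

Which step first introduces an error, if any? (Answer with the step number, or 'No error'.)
No error

All steps in this derivation are correct.
The final answer f'(z) = z*(z*cos(z) + 2*sin(z)) is valid.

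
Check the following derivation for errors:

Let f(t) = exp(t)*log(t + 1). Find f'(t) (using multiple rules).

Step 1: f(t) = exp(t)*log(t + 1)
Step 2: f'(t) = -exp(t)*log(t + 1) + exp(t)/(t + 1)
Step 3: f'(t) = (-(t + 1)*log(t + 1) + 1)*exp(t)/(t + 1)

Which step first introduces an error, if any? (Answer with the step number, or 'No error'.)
Step 2

Step 2 is incorrect due to a sign flip.
The step shows: -exp(t)*log(t + 1) + exp(t)/(t + 1)
The correct value should be: exp(t)*log(t + 1) + exp(t)/(t + 1)

Explanation: The sign of one term was flipped: the term exp(t)*log(t + 1) was incorrectly written as -exp(t)*log(t + 1)
The later steps are derived from this incorrect expression, so the error originates in Step 2.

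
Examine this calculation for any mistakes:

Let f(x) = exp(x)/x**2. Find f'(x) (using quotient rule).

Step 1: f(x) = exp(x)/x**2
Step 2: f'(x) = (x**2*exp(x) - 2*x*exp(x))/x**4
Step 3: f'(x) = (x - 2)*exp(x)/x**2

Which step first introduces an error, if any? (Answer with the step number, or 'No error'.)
Step 3

Step 3 is incorrect due to a wrong exponent.
The step shows: (x - 2)*exp(x)/x**2
The correct value should be: (x - 2)*exp(x)/x**3

Explanation: The exponent -3 on x was incorrectly written as -2: the term (x - 2)*exp(x)/x**3 was incorrectly written as (x - 2)*exp(x)/x**2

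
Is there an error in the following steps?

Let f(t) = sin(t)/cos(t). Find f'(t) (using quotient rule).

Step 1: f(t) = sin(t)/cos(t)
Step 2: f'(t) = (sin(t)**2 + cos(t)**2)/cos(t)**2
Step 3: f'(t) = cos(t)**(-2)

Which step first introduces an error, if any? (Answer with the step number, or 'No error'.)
No error

All steps in this derivation are correct.
The final answer f'(t) = cos(t)**(-2) is valid.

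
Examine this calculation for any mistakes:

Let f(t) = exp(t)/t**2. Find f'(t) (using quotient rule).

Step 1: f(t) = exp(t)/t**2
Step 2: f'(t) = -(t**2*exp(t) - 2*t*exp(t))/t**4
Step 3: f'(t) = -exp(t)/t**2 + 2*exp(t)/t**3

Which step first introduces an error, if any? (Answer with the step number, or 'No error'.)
Step 2

Step 2 is incorrect due to a sign flip.
The step shows: -(t**2*exp(t) - 2*t*exp(t))/t**4
The correct value should be: (t**2*exp(t) - 2*t*exp(t))/t**4

Explanation: The sign of the whole expression was flipped: the term (t**2*exp(t) - 2*t*exp(t))/t**4 was incorrectly written as -(t**2*exp(t) - 2*t*exp(t))/t**4
The later steps are derived from this incorrect expression, so the error originates in Step 2.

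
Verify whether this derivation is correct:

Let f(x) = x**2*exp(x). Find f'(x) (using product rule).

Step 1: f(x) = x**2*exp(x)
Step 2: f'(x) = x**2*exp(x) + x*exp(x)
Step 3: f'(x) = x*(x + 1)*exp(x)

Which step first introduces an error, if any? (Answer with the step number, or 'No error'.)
Step 2

Step 2 is incorrect due to a wrong coefficient.
The step shows: x**2*exp(x) + x*exp(x)
The correct value should be: x**2*exp(x) + 2*x*exp(x)

Explanation: The coefficient 2 was incorrectly written as 1: the term 2*x*exp(x) was incorrectly written as x*exp(x)
The later steps are derived from this incorrect expression, so the error originates in Step 2.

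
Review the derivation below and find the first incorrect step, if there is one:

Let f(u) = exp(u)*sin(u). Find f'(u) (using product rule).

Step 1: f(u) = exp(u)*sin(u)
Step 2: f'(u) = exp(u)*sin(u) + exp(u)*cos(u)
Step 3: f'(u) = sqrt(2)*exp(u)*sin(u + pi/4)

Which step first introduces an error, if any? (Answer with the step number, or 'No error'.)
No error

All steps in this derivation are correct.
The final answer f'(u) = sqrt(2)*exp(u)*sin(u + pi/4) is valid.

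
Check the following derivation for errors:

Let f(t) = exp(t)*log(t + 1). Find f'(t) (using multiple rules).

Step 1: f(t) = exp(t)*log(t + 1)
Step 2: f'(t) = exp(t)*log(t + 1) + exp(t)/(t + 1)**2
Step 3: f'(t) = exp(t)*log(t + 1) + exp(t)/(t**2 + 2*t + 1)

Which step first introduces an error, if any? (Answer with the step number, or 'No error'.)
Step 2

Step 2 is incorrect due to a wrong exponent.
The step shows: exp(t)*log(t + 1) + exp(t)/(t + 1)**2
The correct value should be: exp(t)*log(t + 1) + exp(t)/(t + 1)

Explanation: The exponent -1 on t + 1 was incorrectly written as -2: the term exp(t)/(t + 1) was incorrectly written as exp(t)/(t + 1)**2
The later steps are derived from this incorrect expression, so the error originates in Step 2.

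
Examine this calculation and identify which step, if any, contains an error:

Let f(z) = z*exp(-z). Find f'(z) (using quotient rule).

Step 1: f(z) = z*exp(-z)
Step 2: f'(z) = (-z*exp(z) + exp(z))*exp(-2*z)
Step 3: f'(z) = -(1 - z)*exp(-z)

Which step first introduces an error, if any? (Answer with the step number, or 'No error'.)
Step 3

Step 3 is incorrect due to a sign flip.
The step shows: -(1 - z)*exp(-z)
The correct value should be: (1 - z)*exp(-z)

Explanation: The sign of the whole expression was flipped: the term (1 - z)*exp(-z) was incorrectly written as -(1 - z)*exp(-z)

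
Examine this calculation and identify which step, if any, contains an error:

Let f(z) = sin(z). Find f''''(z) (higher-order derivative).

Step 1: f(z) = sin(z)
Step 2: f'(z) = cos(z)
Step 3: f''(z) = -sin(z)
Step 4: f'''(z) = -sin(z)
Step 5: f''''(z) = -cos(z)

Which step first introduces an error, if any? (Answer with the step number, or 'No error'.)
Step 4

Step 4 is incorrect due to a wrong trig function.
The step shows: -sin(z)
The correct value should be: -cos(z)

Explanation: cos(z) was incorrectly written as sin(z): the term -cos(z) was incorrectly written as -sin(z)
The later steps are derived from this incorrect expression, so the error originates in Step 4.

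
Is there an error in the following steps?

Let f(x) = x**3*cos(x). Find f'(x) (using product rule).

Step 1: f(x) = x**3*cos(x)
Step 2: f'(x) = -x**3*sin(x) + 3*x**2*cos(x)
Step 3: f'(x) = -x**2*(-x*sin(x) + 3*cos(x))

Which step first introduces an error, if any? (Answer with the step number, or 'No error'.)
Step 3

Step 3 is incorrect due to a sign flip.
The step shows: -x**2*(-x*sin(x) + 3*cos(x))
The correct value should be: x**2*(-x*sin(x) + 3*cos(x))

Explanation: The sign of the whole expression was flipped: the term x**2*(-x*sin(x) + 3*cos(x)) was incorrectly written as -x**2*(-x*sin(x) + 3*cos(x))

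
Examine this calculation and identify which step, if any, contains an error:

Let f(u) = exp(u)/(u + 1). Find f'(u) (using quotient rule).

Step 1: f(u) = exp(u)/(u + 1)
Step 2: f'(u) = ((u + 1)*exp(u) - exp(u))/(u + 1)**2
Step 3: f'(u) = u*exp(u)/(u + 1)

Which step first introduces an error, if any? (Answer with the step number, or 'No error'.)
Step 3

Step 3 is incorrect due to a wrong exponent.
The step shows: u*exp(u)/(u + 1)
The correct value should be: u*exp(u)/(u + 1)**2

Explanation: The exponent -2 on u + 1 was incorrectly written as -1: the term u*exp(u)/(u + 1)**2 was incorrectly written as u*exp(u)/(u + 1)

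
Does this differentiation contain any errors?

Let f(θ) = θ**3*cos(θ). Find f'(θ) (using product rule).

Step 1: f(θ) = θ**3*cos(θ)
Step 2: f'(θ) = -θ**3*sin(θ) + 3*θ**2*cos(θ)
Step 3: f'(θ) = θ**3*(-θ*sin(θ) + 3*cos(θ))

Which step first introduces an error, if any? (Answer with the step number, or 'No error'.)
Step 3

Step 3 is incorrect due to a wrong exponent.
The step shows: θ**3*(-θ*sin(θ) + 3*cos(θ))
The correct value should be: θ**2*(-θ*sin(θ) + 3*cos(θ))

Explanation: The exponent 2 on θ was incorrectly written as 3: the term θ**2*(-θ*sin(θ) + 3*cos(θ)) was incorrectly written as θ**3*(-θ*sin(θ) + 3*cos(θ))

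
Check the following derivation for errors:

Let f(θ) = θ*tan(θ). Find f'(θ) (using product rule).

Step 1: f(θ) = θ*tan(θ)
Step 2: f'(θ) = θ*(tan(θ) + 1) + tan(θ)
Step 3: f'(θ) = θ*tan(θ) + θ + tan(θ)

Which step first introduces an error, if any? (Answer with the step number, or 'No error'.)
Step 2

Step 2 is incorrect due to a wrong exponent.
The step shows: θ*(tan(θ) + 1) + tan(θ)
The correct value should be: θ*(tan(θ)**2 + 1) + tan(θ)

Explanation: The exponent 2 on tan(θ) was incorrectly written as 1: the term θ*(tan(θ)**2 + 1) was incorrectly written as θ*(tan(θ) + 1)
The later steps are derived from this incorrect expression, so the error originates in Step 2.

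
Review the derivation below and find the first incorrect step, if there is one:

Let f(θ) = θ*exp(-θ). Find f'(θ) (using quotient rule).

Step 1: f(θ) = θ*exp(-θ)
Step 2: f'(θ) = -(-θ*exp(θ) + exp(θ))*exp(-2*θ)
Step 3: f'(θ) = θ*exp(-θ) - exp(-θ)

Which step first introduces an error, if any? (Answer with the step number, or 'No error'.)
Step 2

Step 2 is incorrect due to a sign flip.
The step shows: -(-θ*exp(θ) + exp(θ))*exp(-2*θ)
The correct value should be: (-θ*exp(θ) + exp(θ))*exp(-2*θ)

Explanation: The sign of the whole expression was flipped: the term (-θ*exp(θ) + exp(θ))*exp(-2*θ) was incorrectly written as -(-θ*exp(θ) + exp(θ))*exp(-2*θ)
The later steps are derived from this incorrect expression, so the error originates in Step 2.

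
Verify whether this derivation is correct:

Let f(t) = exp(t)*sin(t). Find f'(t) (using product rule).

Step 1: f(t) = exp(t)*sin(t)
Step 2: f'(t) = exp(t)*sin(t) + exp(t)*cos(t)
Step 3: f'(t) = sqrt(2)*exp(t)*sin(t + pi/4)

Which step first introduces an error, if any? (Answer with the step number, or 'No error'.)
No error

All steps in this derivation are correct.
The final answer f'(t) = sqrt(2)*exp(t)*sin(t + pi/4) is valid.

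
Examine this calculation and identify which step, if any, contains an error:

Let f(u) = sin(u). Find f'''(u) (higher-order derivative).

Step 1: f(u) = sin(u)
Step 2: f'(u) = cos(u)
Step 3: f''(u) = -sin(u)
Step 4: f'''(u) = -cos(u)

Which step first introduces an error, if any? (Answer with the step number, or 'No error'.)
No error

All steps in this derivation are correct.
The final answer f'''(u) = -cos(u) is valid.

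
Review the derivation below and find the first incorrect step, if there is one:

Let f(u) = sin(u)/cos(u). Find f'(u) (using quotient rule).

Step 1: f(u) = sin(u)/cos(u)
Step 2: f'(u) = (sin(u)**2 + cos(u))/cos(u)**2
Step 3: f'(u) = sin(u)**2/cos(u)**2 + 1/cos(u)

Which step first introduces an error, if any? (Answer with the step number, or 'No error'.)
Step 2

Step 2 is incorrect due to a wrong exponent.
The step shows: (sin(u)**2 + cos(u))/cos(u)**2
The correct value should be: (sin(u)**2 + cos(u)**2)/cos(u)**2

Explanation: The exponent 2 on cos(u) was incorrectly written as 1: the term (sin(u)**2 + cos(u)**2)/cos(u)**2 was incorrectly written as (sin(u)**2 + cos(u))/cos(u)**2
The later steps are derived from this incorrect expression, so the error originates in Step 2.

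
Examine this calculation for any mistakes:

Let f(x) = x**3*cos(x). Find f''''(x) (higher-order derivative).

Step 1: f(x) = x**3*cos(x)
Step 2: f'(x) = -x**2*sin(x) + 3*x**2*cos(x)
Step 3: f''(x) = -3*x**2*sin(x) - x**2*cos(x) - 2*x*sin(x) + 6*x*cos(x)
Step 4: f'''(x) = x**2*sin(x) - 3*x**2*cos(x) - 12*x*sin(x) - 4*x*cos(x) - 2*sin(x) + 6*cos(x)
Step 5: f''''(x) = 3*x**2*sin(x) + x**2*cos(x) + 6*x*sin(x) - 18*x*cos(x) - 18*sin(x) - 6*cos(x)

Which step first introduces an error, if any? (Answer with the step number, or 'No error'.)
Step 2

Step 2 is incorrect due to a wrong exponent.
The step shows: -x**2*sin(x) + 3*x**2*cos(x)
The correct value should be: -x**3*sin(x) + 3*x**2*cos(x)

Explanation: The exponent 3 on x was incorrectly written as 2: the term -x**3*sin(x) was incorrectly written as -x**2*sin(x)
The later steps are derived from this incorrect expression, so the error originates in Step 2.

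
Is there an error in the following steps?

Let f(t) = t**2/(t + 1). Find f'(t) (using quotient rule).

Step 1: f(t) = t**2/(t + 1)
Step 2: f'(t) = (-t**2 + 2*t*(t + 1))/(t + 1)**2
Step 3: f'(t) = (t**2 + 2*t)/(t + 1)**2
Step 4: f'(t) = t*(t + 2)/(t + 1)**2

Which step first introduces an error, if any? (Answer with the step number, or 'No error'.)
No error

All steps in this derivation are correct.
The final answer f'(t) = t*(t + 2)/(t + 1)**2 is valid.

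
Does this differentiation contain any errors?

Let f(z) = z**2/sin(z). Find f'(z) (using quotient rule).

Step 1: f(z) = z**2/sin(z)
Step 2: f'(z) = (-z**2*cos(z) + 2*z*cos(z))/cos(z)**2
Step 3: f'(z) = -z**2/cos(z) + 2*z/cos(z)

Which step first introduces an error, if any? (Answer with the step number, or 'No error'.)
Step 2

Step 2 is incorrect due to a wrong trig function.
The step shows: (-z**2*cos(z) + 2*z*cos(z))/cos(z)**2
The correct value should be: (-z**2*cos(z) + 2*z*sin(z))/sin(z)**2

Explanation: sin(z) was incorrectly written as cos(z): the term (-z**2*cos(z) + 2*z*sin(z))/sin(z)**2 was incorrectly written as (-z**2*cos(z) + 2*z*cos(z))/cos(z)**2
The later steps are derived from this incorrect expression, so the error originates in Step 2.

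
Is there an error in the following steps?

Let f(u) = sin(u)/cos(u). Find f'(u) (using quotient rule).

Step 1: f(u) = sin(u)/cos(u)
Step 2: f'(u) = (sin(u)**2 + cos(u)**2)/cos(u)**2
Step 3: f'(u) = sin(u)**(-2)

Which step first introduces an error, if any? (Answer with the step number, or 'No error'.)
Step 3

Step 3 is incorrect due to a wrong trig function.
The step shows: sin(u)**(-2)
The correct value should be: cos(u)**(-2)

Explanation: cos(u) was incorrectly written as sin(u): the term cos(u)**(-2) was incorrectly written as sin(u)**(-2)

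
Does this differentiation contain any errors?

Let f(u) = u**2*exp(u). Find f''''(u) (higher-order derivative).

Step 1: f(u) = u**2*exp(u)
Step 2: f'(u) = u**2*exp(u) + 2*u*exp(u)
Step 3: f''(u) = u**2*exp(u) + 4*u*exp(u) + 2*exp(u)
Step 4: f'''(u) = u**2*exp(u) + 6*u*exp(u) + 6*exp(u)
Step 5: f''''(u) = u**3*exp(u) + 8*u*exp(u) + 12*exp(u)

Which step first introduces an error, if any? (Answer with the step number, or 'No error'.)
Step 5

Step 5 is incorrect due to a wrong exponent.
The step shows: u**3*exp(u) + 8*u*exp(u) + 12*exp(u)
The correct value should be: u**2*exp(u) + 8*u*exp(u) + 12*exp(u)

Explanation: The exponent 2 on u was incorrectly written as 3: the term u**2*exp(u) was incorrectly written as u**3*exp(u)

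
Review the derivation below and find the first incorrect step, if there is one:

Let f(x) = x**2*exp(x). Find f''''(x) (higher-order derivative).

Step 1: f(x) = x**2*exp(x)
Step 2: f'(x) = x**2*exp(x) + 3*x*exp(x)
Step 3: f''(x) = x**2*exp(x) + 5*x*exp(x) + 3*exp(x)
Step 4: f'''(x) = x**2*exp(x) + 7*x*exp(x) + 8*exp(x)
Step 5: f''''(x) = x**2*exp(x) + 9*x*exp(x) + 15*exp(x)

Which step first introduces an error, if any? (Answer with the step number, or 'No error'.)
Step 2

Step 2 is incorrect due to a wrong coefficient.
The step shows: x**2*exp(x) + 3*x*exp(x)
The correct value should be: x**2*exp(x) + 2*x*exp(x)

Explanation: The coefficient 2 was incorrectly written as 3: the term 2*x*exp(x) was incorrectly written as 3*x*exp(x)
The later steps are derived from this incorrect expression, so the error originates in Step 2.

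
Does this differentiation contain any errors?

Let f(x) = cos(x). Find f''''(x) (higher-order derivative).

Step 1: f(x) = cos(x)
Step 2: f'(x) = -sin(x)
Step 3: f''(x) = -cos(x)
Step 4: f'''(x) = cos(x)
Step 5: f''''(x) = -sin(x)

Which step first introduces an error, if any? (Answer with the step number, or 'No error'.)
Step 4

Step 4 is incorrect due to a wrong trig function.
The step shows: cos(x)
The correct value should be: sin(x)

Explanation: sin(x) was incorrectly written as cos(x): the term sin(x) was incorrectly written as cos(x)
The later steps are derived from this incorrect expression, so the error originates in Step 4.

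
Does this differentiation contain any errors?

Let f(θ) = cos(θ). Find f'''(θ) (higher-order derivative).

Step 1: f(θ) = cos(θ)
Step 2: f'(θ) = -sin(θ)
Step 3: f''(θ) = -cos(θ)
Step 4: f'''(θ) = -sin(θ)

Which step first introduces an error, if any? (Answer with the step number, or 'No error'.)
Step 4

Step 4 is incorrect due to a sign flip.
The step shows: -sin(θ)
The correct value should be: sin(θ)

Explanation: The sign of the whole expression was flipped: the term sin(θ) was incorrectly written as -sin(θ)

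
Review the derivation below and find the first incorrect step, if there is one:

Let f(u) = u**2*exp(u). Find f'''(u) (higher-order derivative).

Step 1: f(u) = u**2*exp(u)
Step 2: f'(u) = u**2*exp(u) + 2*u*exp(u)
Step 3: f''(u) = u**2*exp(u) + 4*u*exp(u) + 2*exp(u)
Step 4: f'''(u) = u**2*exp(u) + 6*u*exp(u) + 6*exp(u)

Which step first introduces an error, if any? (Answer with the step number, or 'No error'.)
No error

All steps in this derivation are correct.
The final answer f'''(u) = u**2*exp(u) + 6*u*exp(u) + 6*exp(u) is valid.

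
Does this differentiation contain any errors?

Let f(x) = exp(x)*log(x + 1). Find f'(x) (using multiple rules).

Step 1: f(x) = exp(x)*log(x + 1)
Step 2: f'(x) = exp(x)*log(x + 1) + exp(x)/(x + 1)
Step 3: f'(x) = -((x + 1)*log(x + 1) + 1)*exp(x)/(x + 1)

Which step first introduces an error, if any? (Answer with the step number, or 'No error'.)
Step 3

Step 3 is incorrect due to a sign flip.
The step shows: -((x + 1)*log(x + 1) + 1)*exp(x)/(x + 1)
The correct value should be: ((x + 1)*log(x + 1) + 1)*exp(x)/(x + 1)

Explanation: The sign of the whole expression was flipped: the term ((x + 1)*log(x + 1) + 1)*exp(x)/(x + 1) was incorrectly written as -((x + 1)*log(x + 1) + 1)*exp(x)/(x + 1)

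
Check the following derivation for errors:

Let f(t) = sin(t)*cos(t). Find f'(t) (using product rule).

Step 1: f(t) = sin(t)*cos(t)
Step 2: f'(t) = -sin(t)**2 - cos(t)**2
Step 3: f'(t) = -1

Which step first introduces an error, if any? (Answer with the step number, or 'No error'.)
Step 2

Step 2 is incorrect due to a sign flip.
The step shows: -sin(t)**2 - cos(t)**2
The correct value should be: -sin(t)**2 + cos(t)**2

Explanation: The sign of one term was flipped: the term cos(t)**2 was incorrectly written as -cos(t)**2
The later steps are derived from this incorrect expression, so the error originates in Step 2.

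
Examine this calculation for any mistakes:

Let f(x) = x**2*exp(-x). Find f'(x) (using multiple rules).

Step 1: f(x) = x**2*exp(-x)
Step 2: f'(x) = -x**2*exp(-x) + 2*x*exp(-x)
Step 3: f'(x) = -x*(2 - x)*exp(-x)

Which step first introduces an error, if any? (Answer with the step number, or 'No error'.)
Step 3

Step 3 is incorrect due to a sign flip.
The step shows: -x*(2 - x)*exp(-x)
The correct value should be: x*(2 - x)*exp(-x)

Explanation: The sign of the whole expression was flipped: the term x*(2 - x)*exp(-x) was incorrectly written as -x*(2 - x)*exp(-x)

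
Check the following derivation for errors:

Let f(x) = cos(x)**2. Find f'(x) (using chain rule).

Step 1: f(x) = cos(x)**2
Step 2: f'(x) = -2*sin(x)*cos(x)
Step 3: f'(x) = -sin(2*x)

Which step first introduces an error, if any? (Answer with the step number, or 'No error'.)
No error

All steps in this derivation are correct.
The final answer f'(x) = -sin(2*x) is valid.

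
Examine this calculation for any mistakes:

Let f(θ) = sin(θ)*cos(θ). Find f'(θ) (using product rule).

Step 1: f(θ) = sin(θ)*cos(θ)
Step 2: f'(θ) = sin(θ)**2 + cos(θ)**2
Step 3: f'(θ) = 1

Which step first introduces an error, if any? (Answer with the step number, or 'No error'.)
Step 2

Step 2 is incorrect due to a sign flip.
The step shows: sin(θ)**2 + cos(θ)**2
The correct value should be: -sin(θ)**2 + cos(θ)**2

Explanation: The sign of one term was flipped: the term -sin(θ)**2 was incorrectly written as sin(θ)**2
The later steps are derived from this incorrect expression, so the error originates in Step 2.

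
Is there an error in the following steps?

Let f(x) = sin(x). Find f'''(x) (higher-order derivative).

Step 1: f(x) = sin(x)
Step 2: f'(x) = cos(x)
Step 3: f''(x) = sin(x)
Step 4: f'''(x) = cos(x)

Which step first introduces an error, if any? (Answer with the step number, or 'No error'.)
Step 3

Step 3 is incorrect due to a sign flip.
The step shows: sin(x)
The correct value should be: -sin(x)

Explanation: The sign of the whole expression was flipped: the term -sin(x) was incorrectly written as sin(x)
The later steps are derived from this incorrect expression, so the error originates in Step 3.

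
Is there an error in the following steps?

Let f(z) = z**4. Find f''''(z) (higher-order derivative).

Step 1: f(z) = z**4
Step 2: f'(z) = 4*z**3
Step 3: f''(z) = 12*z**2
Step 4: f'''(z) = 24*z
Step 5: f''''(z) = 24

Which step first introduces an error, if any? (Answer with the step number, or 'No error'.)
No error

All steps in this derivation are correct.
The final answer f''''(z) = 24 is valid.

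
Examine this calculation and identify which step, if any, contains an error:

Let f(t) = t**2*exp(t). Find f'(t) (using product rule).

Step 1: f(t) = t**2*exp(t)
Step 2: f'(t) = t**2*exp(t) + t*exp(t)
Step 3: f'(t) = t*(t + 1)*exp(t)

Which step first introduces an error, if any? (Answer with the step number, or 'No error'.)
Step 2

Step 2 is incorrect due to a wrong coefficient.
The step shows: t**2*exp(t) + t*exp(t)
The correct value should be: t**2*exp(t) + 2*t*exp(t)

Explanation: The coefficient 2 was incorrectly written as 1: the term 2*t*exp(t) was incorrectly written as t*exp(t)
The later steps are derived from this incorrect expression, so the error originates in Step 2.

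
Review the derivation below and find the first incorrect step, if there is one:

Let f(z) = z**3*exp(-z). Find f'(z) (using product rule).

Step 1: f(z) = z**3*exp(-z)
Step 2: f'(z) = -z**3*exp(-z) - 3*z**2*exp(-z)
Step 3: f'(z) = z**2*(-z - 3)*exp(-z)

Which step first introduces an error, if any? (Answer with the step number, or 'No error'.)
Step 2

Step 2 is incorrect due to a sign flip.
The step shows: -z**3*exp(-z) - 3*z**2*exp(-z)
The correct value should be: -z**3*exp(-z) + 3*z**2*exp(-z)

Explanation: The sign of one term was flipped: the term 3*z**2*exp(-z) was incorrectly written as -3*z**2*exp(-z)
The later steps are derived from this incorrect expression, so the error originates in Step 2.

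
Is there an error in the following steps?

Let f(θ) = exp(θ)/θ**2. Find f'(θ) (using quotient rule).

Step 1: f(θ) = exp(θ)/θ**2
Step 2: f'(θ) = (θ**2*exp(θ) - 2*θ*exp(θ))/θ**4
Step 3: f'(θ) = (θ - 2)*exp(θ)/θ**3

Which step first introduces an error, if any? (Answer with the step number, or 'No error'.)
No error

All steps in this derivation are correct.
The final answer f'(θ) = (θ - 2)*exp(θ)/θ**3 is valid.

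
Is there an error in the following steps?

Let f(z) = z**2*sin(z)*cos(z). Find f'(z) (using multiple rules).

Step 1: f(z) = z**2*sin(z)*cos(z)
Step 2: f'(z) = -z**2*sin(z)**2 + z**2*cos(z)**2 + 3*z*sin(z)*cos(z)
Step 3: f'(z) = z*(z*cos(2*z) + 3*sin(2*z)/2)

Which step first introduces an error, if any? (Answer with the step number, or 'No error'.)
Step 2

Step 2 is incorrect due to a wrong coefficient.
The step shows: -z**2*sin(z)**2 + z**2*cos(z)**2 + 3*z*sin(z)*cos(z)
The correct value should be: -z**2*sin(z)**2 + z**2*cos(z)**2 + 2*z*sin(z)*cos(z)

Explanation: The coefficient 2 was incorrectly written as 3: the term 2*z*sin(z)*cos(z) was incorrectly written as 3*z*sin(z)*cos(z)
The later steps are derived from this incorrect expression, so the error originates in Step 2.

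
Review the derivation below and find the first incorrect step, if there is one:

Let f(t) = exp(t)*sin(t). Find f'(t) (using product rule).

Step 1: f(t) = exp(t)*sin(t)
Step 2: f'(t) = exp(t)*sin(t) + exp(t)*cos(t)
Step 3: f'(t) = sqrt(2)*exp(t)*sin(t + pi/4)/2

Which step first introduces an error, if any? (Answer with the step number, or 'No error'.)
Step 3

Step 3 is incorrect due to a wrong exponent.
The step shows: sqrt(2)*exp(t)*sin(t + pi/4)/2
The correct value should be: sqrt(2)*exp(t)*sin(t + pi/4)

Explanation: The exponent 1/2 on 2 was incorrectly written as -1/2: the term sqrt(2)*exp(t)*sin(t + pi/4) was incorrectly written as sqrt(2)*exp(t)*sin(t + pi/4)/2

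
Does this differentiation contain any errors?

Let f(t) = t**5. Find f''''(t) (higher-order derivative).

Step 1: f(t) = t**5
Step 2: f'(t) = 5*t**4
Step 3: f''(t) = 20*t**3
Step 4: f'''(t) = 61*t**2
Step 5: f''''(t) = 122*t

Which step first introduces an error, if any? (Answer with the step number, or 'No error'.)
Step 4

Step 4 is incorrect due to a wrong coefficient.
The step shows: 61*t**2
The correct value should be: 60*t**2

Explanation: The coefficient 60 was incorrectly written as 61: the term 60*t**2 was incorrectly written as 61*t**2
The later steps are derived from this incorrect expression, so the error originates in Step 4.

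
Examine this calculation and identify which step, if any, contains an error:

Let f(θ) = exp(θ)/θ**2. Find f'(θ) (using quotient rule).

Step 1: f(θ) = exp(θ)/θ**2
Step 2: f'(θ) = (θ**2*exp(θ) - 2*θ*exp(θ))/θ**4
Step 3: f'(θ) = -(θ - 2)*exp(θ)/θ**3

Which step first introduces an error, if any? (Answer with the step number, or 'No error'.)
Step 3

Step 3 is incorrect due to a sign flip.
The step shows: -(θ - 2)*exp(θ)/θ**3
The correct value should be: (θ - 2)*exp(θ)/θ**3

Explanation: The sign of the whole expression was flipped: the term (θ - 2)*exp(θ)/θ**3 was incorrectly written as -(θ - 2)*exp(θ)/θ**3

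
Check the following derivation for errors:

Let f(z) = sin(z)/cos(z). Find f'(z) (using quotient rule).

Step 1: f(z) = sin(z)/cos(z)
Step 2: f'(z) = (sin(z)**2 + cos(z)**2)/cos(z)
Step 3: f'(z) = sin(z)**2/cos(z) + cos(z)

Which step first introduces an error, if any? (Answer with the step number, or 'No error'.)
Step 2

Step 2 is incorrect due to a wrong exponent.
The step shows: (sin(z)**2 + cos(z)**2)/cos(z)
The correct value should be: (sin(z)**2 + cos(z)**2)/cos(z)**2

Explanation: The exponent -2 on cos(z) was incorrectly written as -1: the term (sin(z)**2 + cos(z)**2)/cos(z)**2 was incorrectly written as (sin(z)**2 + cos(z)**2)/cos(z)
The later steps are derived from this incorrect expression, so the error originates in Step 2.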